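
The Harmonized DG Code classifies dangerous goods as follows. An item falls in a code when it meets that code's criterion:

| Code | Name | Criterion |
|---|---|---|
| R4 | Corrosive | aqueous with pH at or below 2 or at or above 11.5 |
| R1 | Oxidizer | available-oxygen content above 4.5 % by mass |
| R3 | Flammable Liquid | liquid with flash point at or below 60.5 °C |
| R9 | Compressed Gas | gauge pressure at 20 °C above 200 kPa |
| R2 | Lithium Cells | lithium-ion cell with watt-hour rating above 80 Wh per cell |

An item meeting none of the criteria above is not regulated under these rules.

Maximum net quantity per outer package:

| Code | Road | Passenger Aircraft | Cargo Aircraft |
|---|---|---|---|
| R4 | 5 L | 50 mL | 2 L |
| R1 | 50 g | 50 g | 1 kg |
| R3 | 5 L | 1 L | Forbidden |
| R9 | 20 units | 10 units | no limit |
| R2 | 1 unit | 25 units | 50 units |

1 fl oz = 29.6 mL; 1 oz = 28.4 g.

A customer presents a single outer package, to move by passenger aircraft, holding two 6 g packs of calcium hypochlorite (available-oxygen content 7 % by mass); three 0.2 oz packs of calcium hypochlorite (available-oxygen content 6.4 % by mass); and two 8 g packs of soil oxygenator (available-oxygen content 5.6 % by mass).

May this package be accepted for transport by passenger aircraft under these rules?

With available-oxygen content 7 % by mass (> 4.5 % by mass), the calcium hypochlorite falls in Code R1.
The calcium hypochlorite has available-oxygen content 6.4 % by mass, which is > 4.5 % by mass, so it is Code R1 (Oxidizer).
With available-oxygen content 5.6 % by mass (> 4.5 % by mass), the soil oxygenator falls in Code R1.
Total Code R1: (two 6 g packs = 12 g) + (three 0.2 oz packs = 17.04 g) + (two 8 g packs = 16 g) = 45.04 g.
45.04 g is within the passenger aircraft limit of 50 g for Code R1.

Yes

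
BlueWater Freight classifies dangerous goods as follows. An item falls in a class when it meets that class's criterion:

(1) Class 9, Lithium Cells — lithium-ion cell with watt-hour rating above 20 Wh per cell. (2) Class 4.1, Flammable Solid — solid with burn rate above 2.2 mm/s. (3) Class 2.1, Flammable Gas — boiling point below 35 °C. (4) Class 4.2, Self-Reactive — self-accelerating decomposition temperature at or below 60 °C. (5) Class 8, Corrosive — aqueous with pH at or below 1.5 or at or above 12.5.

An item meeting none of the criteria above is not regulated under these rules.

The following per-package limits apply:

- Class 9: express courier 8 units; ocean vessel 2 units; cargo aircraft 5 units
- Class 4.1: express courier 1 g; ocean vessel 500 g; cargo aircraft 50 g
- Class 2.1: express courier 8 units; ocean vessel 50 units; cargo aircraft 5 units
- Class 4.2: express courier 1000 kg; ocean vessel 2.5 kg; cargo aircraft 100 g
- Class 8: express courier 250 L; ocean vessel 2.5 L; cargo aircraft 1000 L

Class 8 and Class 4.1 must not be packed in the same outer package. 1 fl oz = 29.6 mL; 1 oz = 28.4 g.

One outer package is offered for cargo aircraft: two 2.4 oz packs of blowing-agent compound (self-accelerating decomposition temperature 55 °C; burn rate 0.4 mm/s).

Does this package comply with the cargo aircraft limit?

Blowing-agent compound: self-accelerating decomposition temperature 55 °C ≤ 60 °C → Class 4.2 (Self-Reactive).
Class 4.2 quantity: two 2.4 oz packs = 136.32 g.
136.32 g > 100 g (cargo aircraft limit, Class 4.2) — over the limit.

No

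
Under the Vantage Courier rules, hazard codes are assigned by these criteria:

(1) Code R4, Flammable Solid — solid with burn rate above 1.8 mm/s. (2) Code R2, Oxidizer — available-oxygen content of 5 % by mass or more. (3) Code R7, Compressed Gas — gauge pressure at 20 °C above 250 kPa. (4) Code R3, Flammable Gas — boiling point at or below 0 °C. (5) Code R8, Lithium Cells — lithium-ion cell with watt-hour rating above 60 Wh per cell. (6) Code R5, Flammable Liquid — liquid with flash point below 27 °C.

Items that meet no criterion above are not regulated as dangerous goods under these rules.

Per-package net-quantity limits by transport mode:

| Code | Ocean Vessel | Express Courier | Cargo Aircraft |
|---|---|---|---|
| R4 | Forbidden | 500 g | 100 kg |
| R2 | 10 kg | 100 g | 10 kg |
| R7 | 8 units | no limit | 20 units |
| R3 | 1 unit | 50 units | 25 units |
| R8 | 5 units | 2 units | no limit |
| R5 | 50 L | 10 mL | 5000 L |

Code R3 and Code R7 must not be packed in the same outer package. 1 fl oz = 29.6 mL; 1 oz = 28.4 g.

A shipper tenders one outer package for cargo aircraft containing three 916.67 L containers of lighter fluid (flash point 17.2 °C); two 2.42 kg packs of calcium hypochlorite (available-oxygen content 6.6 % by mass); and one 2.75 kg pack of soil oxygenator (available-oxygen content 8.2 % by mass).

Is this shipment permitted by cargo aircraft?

Yes

With flash point 17.2 °C (< 27 °C), the lighter fluid falls in Code R5.
With available-oxygen content 6.6 % by mass (≥ 5 % by mass), the calcium hypochlorite falls in Code R2.
Soil oxygenator: available-oxygen content 8.2 % by mass ≥ 5 % by mass → Code R2 (Oxidizer).
Code R2 net quantity: (two 2.42 kg packs = 4.84 kg) + 2.75 kg = 7.59 kg.
7.59 kg is within the cargo aircraft limit of 10 kg for Code R2.
Code R5 quantity: three 916.67 L containers = 2750.01 L.
2750.01 L ≤ 5000 L (cargo aircraft limit, Code R5) — within limit.
The segregation rule (Code R3 with Code R7) does not apply to Code R2 with Code R5.
Every hazard code is within its cargo aircraft limit and no segregation rule is violated.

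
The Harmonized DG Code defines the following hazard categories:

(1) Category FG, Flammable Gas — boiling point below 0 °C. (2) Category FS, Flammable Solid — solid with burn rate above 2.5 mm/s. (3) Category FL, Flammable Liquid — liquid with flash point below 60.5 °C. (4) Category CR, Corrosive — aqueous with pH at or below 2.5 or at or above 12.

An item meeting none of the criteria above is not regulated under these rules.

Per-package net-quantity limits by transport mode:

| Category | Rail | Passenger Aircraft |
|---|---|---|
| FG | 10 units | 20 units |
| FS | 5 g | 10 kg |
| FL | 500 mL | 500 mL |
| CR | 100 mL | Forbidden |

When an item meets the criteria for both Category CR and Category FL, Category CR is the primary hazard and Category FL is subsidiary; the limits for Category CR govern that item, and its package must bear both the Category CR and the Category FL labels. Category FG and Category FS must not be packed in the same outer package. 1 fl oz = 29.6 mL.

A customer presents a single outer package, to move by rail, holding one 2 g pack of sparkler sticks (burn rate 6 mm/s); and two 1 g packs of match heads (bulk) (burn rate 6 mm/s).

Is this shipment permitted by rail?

Yes

Burn rate 6 mm/s meets the Category FS criterion (Flammable Solid), so the sparkler sticks are Category FS.
Burn rate 6 mm/s meets the Category FS criterion (Flammable Solid), so the match heads (bulk) are Category FS.
Total Category FS: 2 g + (two 1 g packs = 2 g) = 4 g.
4 g is within the rail limit of 5 g for Category FS.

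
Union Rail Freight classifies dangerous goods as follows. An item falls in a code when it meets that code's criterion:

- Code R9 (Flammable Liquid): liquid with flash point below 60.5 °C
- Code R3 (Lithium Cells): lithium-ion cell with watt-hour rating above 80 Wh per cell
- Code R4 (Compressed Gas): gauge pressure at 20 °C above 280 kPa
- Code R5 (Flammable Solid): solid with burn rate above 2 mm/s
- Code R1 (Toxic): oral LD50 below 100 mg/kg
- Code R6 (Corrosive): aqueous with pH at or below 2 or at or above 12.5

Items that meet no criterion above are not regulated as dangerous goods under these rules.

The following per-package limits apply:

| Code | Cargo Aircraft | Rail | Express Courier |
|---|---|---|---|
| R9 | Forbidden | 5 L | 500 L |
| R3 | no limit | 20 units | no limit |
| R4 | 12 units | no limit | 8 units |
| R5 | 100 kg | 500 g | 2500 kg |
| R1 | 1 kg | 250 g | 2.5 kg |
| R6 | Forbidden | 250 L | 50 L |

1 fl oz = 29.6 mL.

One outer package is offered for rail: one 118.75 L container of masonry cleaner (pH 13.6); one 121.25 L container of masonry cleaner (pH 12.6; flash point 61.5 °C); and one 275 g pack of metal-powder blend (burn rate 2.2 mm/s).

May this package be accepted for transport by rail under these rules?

The masonry cleaner has pH 13.6, which is ≥ 12.5, so it is Code R6 (Corrosive).
pH 12.6 meets the Code R6 criterion (Corrosive), so the masonry cleaner is Code R6.
Metal-powder blend: burn rate 2.2 mm/s > 2 mm/s → Code R5 (Flammable Solid).
Code R6 net quantity: 118.75 L + 121.25 L = 240 L.
240 L ≤ 250 L (rail limit, Code R6) — within limit.
Code R5 quantity: 275 g.
275 g ≤ 500 g (rail limit, Code R5) — within limit.
Every hazard code is within its rail limit and no segregation rule is violated.

Yes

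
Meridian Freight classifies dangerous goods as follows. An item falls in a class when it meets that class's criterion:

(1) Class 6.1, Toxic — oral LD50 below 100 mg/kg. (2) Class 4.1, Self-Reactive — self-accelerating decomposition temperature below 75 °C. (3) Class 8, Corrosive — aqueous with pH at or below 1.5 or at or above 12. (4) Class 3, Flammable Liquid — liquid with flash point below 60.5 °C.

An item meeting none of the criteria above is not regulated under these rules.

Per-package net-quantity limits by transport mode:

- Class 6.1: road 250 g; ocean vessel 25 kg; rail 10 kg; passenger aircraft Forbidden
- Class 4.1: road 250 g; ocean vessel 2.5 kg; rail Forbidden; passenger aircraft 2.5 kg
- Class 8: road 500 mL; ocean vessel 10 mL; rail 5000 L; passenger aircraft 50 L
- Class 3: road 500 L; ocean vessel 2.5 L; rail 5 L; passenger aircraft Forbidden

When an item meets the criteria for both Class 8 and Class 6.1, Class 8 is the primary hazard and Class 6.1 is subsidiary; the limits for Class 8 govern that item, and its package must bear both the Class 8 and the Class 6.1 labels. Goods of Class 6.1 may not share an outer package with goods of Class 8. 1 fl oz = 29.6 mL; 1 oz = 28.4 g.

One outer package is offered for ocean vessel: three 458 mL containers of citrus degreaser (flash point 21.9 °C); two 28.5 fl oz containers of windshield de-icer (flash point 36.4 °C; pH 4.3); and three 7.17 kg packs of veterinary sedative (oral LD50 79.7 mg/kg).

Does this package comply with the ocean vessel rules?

No

Citrus degreaser: flash point 21.9 °C < 60.5 °C → Class 3 (Flammable Liquid).
Windshield de-icer: flash point 36.4 °C < 60.5 °C → Class 3 (Flammable Liquid).
With oral LD50 79.7 mg/kg (< 100 mg/kg), the veterinary sedative falls in Class 6.1.
Total Class 3: (three 458 mL containers = 1.374 L) + (two 28.5 fl oz containers = 1687.2 mL) = 3061.2 mL.
That exceeds the Class 3 ocean vessel limit of 2.5 L.
Class 6.1 quantity: three 7.17 kg packs = 21.51 kg.
21.51 kg is within the ocean vessel limit of 25 kg for Class 6.1.
The segregation rule (Class 6.1 with Class 8) does not apply to Class 3 with Class 6.1.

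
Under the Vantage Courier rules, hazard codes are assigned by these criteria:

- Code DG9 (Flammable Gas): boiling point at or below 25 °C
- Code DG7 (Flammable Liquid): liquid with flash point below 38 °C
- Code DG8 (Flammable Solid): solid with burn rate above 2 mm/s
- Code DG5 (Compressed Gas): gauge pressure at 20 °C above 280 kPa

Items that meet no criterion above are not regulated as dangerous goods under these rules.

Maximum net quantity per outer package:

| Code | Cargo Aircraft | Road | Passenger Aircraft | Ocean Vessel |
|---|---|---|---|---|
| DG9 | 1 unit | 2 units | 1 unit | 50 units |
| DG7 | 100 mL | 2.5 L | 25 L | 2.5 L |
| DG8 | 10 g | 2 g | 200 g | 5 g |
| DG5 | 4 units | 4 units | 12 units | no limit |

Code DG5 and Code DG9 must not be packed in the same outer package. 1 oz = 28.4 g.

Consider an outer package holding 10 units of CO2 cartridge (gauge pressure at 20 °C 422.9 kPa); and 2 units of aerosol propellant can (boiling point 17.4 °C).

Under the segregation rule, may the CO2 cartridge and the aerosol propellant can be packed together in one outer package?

No

CO2 cartridge: gauge pressure at 20 °C 422.9 kPa > 280 kPa → Code DG5 (Compressed Gas).
With boiling point 17.4 °C (≤ 25 °C), the aerosol propellant can falls in Code DG9.
Code DG5 and Code DG9 may not share an outer package.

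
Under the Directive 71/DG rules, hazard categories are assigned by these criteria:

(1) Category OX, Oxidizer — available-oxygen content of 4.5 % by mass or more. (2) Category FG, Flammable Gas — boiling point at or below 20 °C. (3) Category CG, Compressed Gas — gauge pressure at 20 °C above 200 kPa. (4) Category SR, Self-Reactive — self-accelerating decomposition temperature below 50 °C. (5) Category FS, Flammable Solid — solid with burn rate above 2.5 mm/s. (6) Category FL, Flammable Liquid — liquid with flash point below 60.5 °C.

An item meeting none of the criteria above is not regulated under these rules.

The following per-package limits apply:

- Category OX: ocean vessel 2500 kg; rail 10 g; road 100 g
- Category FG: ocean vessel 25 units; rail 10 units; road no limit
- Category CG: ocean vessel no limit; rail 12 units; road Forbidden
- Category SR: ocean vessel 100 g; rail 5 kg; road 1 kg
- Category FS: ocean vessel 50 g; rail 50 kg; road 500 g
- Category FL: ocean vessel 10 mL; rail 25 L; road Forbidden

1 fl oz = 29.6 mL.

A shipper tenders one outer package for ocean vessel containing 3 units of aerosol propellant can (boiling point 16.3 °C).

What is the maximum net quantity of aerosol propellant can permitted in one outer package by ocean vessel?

25 units

The aerosol propellant can has boiling point 16.3 °C, which is ≤ 20 °C, so it is Category FG (Flammable Gas).
The ocean vessel limit for Category FG is 25 units.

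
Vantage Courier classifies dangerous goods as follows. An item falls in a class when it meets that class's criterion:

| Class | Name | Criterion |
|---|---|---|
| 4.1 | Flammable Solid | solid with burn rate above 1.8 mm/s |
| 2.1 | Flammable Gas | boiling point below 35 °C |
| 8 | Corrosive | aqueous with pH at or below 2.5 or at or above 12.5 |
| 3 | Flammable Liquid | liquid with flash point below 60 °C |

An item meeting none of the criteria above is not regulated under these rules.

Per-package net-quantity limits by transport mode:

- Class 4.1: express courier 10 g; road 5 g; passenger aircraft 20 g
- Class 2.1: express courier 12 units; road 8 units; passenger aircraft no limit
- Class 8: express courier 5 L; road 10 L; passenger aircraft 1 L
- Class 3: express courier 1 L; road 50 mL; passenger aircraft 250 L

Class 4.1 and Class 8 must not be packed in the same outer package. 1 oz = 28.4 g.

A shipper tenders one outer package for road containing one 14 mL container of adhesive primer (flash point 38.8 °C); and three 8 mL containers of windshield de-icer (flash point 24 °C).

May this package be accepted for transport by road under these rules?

Yes

Adhesive primer: flash point 38.8 °C < 60 °C → Class 3 (Flammable Liquid).
Windshield de-icer: flash point 24 °C < 60 °C → Class 3 (Flammable Liquid).
Class 3 net quantity: 14 mL + (three 8 mL containers = 24 mL) = 38 mL.
38 mL ≤ 50 mL (road limit, Class 3) — within limit.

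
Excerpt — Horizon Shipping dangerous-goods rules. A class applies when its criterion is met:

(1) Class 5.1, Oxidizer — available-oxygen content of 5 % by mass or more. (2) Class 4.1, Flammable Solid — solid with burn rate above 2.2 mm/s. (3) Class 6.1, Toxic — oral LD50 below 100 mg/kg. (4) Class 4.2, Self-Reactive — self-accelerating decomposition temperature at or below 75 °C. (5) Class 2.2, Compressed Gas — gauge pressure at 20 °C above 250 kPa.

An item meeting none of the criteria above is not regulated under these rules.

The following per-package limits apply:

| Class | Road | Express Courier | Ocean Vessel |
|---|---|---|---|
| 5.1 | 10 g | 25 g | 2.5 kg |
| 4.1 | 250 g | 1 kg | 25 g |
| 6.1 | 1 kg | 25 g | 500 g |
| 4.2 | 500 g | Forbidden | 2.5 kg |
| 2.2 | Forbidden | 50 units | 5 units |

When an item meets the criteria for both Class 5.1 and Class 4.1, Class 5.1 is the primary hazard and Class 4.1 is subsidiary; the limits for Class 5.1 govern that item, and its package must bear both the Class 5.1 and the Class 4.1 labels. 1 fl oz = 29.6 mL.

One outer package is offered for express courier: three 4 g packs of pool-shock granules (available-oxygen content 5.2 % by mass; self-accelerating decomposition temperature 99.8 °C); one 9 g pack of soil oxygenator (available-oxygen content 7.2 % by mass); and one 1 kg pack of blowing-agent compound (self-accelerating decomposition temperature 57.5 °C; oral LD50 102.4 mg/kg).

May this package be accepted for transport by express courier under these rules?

With available-oxygen content 5.2 % by mass (≥ 5 % by mass), the pool-shock granules fall in Class 5.1.
Soil oxygenator: available-oxygen content 7.2 % by mass ≥ 5 % by mass → Class 5.1 (Oxidizer).
Self-accelerating decomposition temperature 57.5 °C meets the Class 4.2 criterion (Self-Reactive), so the blowing-agent compound is Class 4.2.
Class 5.1 net quantity: (three 4 g packs = 12 g) + 9 g = 21 g.
That is within the Class 5.1 express courier limit of 25 g.
Class 4.2 quantity: 1 kg.
Class 4.2 is Forbidden by express courier.

No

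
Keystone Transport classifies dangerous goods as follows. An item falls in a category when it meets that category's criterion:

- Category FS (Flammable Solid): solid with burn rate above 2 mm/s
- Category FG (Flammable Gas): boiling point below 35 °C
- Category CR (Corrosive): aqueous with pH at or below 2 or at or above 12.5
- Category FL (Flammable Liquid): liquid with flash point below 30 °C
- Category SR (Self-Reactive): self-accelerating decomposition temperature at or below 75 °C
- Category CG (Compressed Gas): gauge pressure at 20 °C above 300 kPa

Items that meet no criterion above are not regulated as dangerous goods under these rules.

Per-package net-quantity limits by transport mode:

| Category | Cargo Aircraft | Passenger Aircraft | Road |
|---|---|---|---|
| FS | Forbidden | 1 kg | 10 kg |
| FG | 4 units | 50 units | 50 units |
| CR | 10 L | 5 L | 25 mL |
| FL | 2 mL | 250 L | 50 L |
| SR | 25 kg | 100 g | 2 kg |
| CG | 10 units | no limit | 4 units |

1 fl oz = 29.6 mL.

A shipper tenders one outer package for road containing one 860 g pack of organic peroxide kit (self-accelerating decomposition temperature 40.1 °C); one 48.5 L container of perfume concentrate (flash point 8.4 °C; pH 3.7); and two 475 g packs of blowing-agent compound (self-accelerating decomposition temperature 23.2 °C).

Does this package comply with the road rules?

Yes

Self-accelerating decomposition temperature 40.1 °C meets the Category SR criterion (Self-Reactive), so the organic peroxide kit is Category SR.
With flash point 8.4 °C (< 30 °C), the perfume concentrate falls in Category FL.
Self-accelerating decomposition temperature 23.2 °C meets the Category SR criterion (Self-Reactive), so the blowing-agent compound is Category SR.
Category SR net quantity: 860 g + (two 475 g packs = 950 g) = 1.81 kg.
1.81 kg is within the road limit of 2 kg for Category SR.
Category FL quantity: 48.5 L.
That is within the Category FL road limit of 50 L.
Every hazard category is within its road limit and no segregation rule is violated.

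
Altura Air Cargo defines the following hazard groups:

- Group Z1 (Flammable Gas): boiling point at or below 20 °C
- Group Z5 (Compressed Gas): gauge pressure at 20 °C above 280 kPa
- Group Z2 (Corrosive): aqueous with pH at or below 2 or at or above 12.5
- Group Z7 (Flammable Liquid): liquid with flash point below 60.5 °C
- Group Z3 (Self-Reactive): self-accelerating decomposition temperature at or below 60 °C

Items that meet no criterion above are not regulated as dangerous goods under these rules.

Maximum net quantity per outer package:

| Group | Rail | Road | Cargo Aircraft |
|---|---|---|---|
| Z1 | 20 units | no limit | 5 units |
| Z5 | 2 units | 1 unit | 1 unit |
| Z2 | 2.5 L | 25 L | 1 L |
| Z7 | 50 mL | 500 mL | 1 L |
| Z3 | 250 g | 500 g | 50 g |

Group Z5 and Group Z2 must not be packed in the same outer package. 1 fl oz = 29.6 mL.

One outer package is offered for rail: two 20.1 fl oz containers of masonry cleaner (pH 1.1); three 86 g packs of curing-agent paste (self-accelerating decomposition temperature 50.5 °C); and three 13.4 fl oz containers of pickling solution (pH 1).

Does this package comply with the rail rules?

No

With pH 1.1 (≤ 2), the masonry cleaner falls in Group Z2.
Self-accelerating decomposition temperature 50.5 °C meets the Group Z3 criterion (Self-Reactive), so the curing-agent paste is Group Z3.
pH 1 meets the Group Z2 criterion (Corrosive), so the pickling solution is Group Z2.
Group Z3 quantity: three 86 g packs = 258 g.
That exceeds the Group Z3 rail limit of 250 g.
Group Z2 net quantity: (two 20.1 fl oz containers = 1189.92 mL) + (three 13.4 fl oz containers = 1189.92 mL) = 2379.84 mL.
That is within the Group Z2 rail limit of 2.5 L.
The segregation rule (Group Z5 with Group Z2) does not apply to Group Z3 with Group Z2.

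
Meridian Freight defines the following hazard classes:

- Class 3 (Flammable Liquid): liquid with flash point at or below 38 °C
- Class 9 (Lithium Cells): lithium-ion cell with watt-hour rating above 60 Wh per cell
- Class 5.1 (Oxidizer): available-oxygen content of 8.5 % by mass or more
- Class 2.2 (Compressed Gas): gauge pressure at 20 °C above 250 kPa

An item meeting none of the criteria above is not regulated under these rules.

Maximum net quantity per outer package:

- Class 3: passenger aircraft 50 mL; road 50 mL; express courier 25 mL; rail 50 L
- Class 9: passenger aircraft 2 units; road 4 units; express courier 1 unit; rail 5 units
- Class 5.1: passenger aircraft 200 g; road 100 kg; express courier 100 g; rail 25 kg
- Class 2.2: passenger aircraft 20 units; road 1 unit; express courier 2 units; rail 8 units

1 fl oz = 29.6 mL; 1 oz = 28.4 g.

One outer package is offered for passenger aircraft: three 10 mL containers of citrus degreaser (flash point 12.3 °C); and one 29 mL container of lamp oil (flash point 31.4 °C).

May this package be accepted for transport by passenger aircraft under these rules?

No

Citrus degreaser: flash point 12.3 °C ≤ 38 °C → Class 3 (Flammable Liquid).
Flash point 31.4 °C meets the Class 3 criterion (Flammable Liquid), so the lamp oil is Class 3.
Total Class 3: (three 10 mL containers = 30 mL) + 29 mL = 59 mL.
59 mL exceeds the passenger aircraft limit of 50 mL for Class 3.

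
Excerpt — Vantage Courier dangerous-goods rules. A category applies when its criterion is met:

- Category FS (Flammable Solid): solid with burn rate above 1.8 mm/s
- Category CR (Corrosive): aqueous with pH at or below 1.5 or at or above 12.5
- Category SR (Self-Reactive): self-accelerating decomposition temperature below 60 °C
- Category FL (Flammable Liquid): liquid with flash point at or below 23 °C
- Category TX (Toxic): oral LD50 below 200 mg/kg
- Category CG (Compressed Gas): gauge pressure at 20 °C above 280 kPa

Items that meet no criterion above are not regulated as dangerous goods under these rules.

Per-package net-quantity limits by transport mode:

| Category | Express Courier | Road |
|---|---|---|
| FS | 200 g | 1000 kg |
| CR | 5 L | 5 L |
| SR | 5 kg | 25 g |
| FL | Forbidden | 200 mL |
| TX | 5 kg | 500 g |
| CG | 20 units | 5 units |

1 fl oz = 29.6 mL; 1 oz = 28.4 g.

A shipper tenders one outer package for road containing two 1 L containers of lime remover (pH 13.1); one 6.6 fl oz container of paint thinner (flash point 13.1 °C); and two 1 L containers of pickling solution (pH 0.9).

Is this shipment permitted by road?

Lime remover: pH 13.1 ≥ 12.5 → Category CR (Corrosive).
The paint thinner has flash point 13.1 °C, which is ≤ 23 °C, so it is Category FL (Flammable Liquid).
pH 0.9 meets the Category CR criterion (Corrosive), so the pickling solution is Category CR.
Category CR net quantity: (two 1 L containers = 2 L) + (two 1 L containers = 2 L) = 4 L.
4 L is within the road limit of 5 L for Category CR.
Category FL quantity: one 6.6 fl oz container = 195.36 mL.
195.36 mL ≤ 200 mL (road limit, Category FL) — within limit.
Every hazard category is within its road limit and no segregation rule is violated.

Yes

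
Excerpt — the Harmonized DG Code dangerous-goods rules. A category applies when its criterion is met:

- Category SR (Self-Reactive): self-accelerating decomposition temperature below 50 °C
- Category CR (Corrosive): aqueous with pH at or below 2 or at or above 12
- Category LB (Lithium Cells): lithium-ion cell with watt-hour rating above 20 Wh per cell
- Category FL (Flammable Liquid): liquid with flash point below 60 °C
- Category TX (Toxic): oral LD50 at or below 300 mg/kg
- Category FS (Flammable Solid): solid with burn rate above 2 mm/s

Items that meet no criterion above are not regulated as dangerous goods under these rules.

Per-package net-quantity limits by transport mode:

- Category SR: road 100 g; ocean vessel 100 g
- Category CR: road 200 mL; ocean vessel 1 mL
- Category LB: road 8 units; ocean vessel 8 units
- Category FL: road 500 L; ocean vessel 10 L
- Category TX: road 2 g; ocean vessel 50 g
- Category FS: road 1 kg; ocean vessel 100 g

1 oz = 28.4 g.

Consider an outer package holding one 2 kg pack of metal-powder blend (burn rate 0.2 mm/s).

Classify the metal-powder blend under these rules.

Not regulated

burn rate 0.2 mm/s is not above 2 mm/s, so Category FS does not apply.
No criterion is met, so the item is not regulated.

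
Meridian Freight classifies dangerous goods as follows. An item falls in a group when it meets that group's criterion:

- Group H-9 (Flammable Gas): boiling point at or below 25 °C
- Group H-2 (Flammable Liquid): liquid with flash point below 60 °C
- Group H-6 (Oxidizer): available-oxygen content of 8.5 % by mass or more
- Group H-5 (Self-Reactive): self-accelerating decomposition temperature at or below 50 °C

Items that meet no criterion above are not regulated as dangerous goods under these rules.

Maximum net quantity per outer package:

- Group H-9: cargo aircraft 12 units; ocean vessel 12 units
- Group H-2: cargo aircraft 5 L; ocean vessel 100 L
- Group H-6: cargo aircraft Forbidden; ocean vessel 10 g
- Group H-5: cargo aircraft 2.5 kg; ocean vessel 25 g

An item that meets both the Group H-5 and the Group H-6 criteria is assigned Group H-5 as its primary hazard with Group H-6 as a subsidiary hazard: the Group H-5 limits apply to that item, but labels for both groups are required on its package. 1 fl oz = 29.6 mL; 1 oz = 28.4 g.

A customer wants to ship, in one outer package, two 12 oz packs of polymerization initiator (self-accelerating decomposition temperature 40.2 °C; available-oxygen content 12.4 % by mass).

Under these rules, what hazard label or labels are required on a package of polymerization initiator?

Group H-5 and H-6

Polymerization initiator: self-accelerating decomposition temperature 40.2 °C ≤ 50 °C → Group H-5 (Self-Reactive).
With available-oxygen content 12.4 % by mass (≥ 8.5 % by mass), the polymerization initiator falls in Group H-6.
By the precedence rule Group H-5 is primary and Group H-6 is subsidiary, and that rule requires both labels on the package.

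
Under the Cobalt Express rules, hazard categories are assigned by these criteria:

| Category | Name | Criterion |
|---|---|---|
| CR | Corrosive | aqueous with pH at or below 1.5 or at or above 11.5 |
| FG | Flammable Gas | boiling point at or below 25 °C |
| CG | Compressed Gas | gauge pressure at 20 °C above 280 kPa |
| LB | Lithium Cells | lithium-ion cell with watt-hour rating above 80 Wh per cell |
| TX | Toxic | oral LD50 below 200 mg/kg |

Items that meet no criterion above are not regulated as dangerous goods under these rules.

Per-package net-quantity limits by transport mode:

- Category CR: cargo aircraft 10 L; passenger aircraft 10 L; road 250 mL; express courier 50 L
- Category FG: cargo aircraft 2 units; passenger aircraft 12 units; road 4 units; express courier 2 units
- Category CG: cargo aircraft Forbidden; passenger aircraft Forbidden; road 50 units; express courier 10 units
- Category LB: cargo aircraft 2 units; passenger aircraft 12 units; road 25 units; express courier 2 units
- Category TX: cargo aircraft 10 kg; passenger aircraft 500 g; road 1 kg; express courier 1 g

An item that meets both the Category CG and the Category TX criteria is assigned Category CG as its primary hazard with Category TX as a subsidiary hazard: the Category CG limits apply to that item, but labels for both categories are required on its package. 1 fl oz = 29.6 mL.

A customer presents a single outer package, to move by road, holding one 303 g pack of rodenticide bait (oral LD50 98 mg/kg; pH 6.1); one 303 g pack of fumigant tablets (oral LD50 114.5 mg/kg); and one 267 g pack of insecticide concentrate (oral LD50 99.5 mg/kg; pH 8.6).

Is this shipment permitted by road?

Yes

Rodenticide bait: oral LD50 98 mg/kg < 200 mg/kg → Category TX (Toxic).
Oral LD50 114.5 mg/kg meets the Category TX criterion (Toxic), so the fumigant tablets are Category TX.
Oral LD50 99.5 mg/kg meets the Category TX criterion (Toxic), so the insecticide concentrate is Category TX.
Total Category TX: 303 g + 303 g + 267 g = 873 g.
That is within the Category TX road limit of 1 kg.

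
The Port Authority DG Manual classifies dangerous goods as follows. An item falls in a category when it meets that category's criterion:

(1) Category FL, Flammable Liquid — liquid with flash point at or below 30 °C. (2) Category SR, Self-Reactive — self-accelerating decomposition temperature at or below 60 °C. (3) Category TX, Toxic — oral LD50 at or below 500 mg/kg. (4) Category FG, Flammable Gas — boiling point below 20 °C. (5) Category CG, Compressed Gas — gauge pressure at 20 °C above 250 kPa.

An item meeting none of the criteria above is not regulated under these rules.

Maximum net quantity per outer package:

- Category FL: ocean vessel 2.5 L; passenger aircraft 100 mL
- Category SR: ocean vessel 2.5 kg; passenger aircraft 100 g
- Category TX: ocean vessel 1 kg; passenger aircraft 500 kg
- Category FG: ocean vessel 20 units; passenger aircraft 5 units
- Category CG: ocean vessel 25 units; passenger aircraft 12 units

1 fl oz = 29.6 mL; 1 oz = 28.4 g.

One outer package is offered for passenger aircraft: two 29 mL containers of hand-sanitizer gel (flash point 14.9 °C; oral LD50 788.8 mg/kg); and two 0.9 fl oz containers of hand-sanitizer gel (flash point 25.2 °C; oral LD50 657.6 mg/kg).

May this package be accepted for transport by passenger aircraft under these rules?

No

Flash point 14.9 °C meets the Category FL criterion (Flammable Liquid), so the hand-sanitizer gel is Category FL.
Hand-sanitizer gel: flash point 25.2 °C ≤ 30 °C → Category FL (Flammable Liquid).
Total Category FL: (two 29 mL containers = 58 mL) + (two 0.9 fl oz containers = 53.28 mL) = 111.28 mL.
That exceeds the Category FL passenger aircraft limit of 100 mL.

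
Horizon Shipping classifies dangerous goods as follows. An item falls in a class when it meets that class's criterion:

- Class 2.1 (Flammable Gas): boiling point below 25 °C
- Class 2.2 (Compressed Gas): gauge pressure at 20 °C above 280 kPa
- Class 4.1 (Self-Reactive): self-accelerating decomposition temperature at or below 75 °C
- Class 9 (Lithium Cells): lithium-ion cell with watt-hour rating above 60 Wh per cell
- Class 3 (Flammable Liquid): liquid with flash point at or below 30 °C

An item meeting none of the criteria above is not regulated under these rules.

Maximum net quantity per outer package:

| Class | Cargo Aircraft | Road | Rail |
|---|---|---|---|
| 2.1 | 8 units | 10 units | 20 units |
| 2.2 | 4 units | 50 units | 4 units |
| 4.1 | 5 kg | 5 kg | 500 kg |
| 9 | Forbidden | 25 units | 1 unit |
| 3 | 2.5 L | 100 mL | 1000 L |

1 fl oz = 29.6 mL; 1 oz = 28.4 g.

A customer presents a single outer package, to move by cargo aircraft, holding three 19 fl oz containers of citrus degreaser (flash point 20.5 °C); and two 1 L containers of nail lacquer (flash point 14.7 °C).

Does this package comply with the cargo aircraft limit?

The citrus degreaser has flash point 20.5 °C, which is ≤ 30 °C, so it is Class 3 (Flammable Liquid).
Nail lacquer: flash point 14.7 °C ≤ 30 °C → Class 3 (Flammable Liquid).
Total Class 3: (three 19 fl oz containers = 1687.2 mL) + (two 1 L containers = 2 L) = 3687.2 mL.
That exceeds the Class 3 cargo aircraft limit of 2.5 L.

No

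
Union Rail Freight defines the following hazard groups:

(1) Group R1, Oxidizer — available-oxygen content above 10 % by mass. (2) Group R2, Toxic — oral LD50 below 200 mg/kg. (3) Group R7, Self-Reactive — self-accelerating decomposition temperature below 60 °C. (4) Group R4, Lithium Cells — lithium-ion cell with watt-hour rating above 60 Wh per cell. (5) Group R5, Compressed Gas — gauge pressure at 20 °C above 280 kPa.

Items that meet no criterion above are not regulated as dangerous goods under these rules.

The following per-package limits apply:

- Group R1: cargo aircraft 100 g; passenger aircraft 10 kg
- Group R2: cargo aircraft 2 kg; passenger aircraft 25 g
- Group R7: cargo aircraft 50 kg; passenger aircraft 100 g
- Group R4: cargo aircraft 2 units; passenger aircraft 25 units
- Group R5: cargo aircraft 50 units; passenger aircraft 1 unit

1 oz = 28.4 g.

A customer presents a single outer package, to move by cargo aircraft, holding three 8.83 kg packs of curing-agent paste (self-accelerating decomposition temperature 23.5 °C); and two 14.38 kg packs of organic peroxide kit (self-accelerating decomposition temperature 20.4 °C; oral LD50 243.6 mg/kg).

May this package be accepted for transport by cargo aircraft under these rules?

No

Self-accelerating decomposition temperature 23.5 °C meets the Group R7 criterion (Self-Reactive), so the curing-agent paste is Group R7.
Organic peroxide kit: self-accelerating decomposition temperature 20.4 °C < 60 °C → Group R7 (Self-Reactive).
Total Group R7: (three 8.83 kg packs = 26.49 kg) + (two 14.38 kg packs = 28.76 kg) = 55.25 kg.
That exceeds the Group R7 cargo aircraft limit of 50 kg.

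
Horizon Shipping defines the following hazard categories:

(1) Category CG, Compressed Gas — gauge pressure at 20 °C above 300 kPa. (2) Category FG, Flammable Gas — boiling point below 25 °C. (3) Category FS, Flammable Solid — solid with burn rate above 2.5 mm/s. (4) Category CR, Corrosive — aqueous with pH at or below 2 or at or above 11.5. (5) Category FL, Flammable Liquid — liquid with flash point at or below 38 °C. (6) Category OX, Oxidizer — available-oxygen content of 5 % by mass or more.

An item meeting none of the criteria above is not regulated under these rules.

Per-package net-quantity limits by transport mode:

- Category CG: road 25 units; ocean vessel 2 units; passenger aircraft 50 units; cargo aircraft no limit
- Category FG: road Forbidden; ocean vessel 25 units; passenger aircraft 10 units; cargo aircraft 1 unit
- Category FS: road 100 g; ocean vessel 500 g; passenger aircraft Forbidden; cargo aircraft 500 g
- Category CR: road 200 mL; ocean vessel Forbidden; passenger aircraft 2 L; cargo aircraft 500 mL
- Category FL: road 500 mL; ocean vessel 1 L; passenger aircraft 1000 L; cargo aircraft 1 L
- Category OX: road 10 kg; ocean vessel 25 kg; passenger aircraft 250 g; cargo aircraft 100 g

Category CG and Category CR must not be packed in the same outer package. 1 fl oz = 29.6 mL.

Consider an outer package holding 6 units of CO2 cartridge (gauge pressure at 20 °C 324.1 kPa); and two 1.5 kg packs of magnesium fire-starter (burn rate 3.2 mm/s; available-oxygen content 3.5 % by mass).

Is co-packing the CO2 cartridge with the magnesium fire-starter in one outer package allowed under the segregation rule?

The CO2 cartridge has gauge pressure at 20 °C 324.1 kPa, which is > 300 kPa, so it is Category CG (Compressed Gas).
Magnesium fire-starter: burn rate 3.2 mm/s > 2.5 mm/s → Category FS (Flammable Solid).
No segregation rule bars Category CG with Category FS.

Yes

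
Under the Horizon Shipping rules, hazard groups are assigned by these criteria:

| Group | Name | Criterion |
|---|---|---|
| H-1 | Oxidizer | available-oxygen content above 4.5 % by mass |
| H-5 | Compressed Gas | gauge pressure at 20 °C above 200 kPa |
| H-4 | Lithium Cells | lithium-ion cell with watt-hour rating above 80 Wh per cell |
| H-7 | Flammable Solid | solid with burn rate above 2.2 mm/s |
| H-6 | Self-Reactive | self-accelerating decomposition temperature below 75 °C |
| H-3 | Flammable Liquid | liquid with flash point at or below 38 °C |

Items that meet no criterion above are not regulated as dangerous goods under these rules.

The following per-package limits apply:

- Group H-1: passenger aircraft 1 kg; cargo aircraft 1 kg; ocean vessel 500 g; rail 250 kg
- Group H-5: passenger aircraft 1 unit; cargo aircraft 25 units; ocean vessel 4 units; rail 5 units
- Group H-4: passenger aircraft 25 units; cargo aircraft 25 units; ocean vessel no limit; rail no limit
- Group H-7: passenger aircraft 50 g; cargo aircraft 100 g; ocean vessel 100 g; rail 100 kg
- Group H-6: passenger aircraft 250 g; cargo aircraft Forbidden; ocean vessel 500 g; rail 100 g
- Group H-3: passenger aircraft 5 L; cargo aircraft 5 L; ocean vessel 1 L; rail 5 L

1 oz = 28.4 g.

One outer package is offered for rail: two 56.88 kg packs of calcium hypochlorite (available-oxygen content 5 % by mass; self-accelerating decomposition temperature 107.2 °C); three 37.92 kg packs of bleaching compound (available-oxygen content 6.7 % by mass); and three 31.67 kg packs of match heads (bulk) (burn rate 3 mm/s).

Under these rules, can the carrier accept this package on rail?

Yes

The calcium hypochlorite has available-oxygen content 5 % by mass, which is > 4.5 % by mass, so it is Group H-1 (Oxidizer).
Bleaching compound: available-oxygen content 6.7 % by mass > 4.5 % by mass → Group H-1 (Oxidizer).
Match heads (bulk): burn rate 3 mm/s > 2.2 mm/s → Group H-7 (Flammable Solid).
Group H-1 net quantity: (two 56.88 kg packs = 113.76 kg) + (three 37.92 kg packs = 113.76 kg) = 227.52 kg.
227.52 kg ≤ 250 kg (rail limit, Group H-1) — within limit.
Group H-7 quantity: three 31.67 kg packs = 95.01 kg.
95.01 kg ≤ 100 kg (rail limit, Group H-7) — within limit.
Every hazard group is within its rail limit and no segregation rule is violated.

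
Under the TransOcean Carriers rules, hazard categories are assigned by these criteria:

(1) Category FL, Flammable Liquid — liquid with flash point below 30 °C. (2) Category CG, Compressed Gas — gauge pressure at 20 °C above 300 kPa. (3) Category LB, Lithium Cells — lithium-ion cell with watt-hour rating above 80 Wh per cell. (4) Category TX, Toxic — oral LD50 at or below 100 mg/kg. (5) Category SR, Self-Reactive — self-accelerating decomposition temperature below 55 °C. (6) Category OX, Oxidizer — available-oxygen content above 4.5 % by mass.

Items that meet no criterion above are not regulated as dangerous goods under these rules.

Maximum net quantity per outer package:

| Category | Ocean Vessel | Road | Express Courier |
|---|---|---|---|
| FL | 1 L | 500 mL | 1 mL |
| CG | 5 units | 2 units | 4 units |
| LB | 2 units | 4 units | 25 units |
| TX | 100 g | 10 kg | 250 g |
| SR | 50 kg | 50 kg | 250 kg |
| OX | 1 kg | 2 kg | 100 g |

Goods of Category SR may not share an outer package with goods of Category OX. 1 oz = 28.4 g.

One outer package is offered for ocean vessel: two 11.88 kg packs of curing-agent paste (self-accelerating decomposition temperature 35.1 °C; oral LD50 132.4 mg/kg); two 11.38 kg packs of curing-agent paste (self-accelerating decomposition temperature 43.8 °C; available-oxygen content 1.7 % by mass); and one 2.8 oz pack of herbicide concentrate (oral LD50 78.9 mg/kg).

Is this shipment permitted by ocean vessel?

Self-accelerating decomposition temperature 35.1 °C meets the Category SR criterion (Self-Reactive), so the curing-agent paste is Category SR.
With self-accelerating decomposition temperature 43.8 °C (< 55 °C), the curing-agent paste falls in Category SR.
With oral LD50 78.9 mg/kg (≤ 100 mg/kg), the herbicide concentrate falls in Category TX.
Total Category SR: (two 11.88 kg packs = 23.76 kg) + (two 11.38 kg packs = 22.76 kg) = 46.52 kg.
46.52 kg ≤ 50 kg (ocean vessel limit, Category SR) — within limit.
Category TX quantity: one 2.8 oz pack = 79.52 g.
79.52 g is within the ocean vessel limit of 100 g for Category TX.
The segregation rule (Category SR with Category OX) does not apply to Category SR with Category TX.
Every hazard category is within its ocean vessel limit and no segregation rule is violated.

Yes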